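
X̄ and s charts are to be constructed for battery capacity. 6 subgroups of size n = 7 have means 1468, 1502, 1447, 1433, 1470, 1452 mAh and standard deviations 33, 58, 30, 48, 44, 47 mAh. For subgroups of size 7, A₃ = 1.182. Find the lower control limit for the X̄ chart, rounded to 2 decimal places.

X̄̄ = (1468 + 1502 + 1447 + 1433 + 1470 + 1452) / 6 = 1462.0000
s̄ = (33 + 58 + 30 + 48 + 44 + 47) / 6 = 43.3333
LCL = X̄̄ − A₃·s̄ = 1462.0000 − 1.182 × 43.3333 = 1410.7800

1410.78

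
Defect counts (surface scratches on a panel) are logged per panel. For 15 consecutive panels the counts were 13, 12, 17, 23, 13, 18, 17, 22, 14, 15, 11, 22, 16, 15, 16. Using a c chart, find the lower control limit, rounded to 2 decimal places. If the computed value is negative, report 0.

c̄ = (13 + 12 + 17 + 23 + 13 + 18 + 17 + 22 + 14 + 15 + 11 + 22 + 16 + 15 + 16) / 15 = 244 / 15 = 16.2667
LCL = c̄ − 3√c̄ = 16.2667 − 3 × 4.0332 = 4.1671

4.17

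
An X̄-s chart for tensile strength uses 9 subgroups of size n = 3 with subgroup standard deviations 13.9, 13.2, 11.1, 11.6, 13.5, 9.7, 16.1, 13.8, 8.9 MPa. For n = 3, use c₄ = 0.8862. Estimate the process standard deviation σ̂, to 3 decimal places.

s̄ = (13.9 + 13.2 + 11.1 + 11.6 + 13.5 + 9.7 + 16.1 + 13.8 + 8.9) / 9 = 12.4222
σ̂ = s̄ / c₄ = 12.4222 / 0.8862 = 14.0174

14.017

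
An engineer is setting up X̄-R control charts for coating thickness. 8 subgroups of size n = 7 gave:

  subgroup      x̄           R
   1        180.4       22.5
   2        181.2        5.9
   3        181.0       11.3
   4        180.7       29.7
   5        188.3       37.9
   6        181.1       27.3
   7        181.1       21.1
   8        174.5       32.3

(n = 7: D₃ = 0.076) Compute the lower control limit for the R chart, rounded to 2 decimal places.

1.79

R̄ = (22.5 + 5.9 + 11.3 + 29.7 + 37.9 + 27.3 + 21.1 + 32.3) / 8 = 188.0000 / 8 = 23.5000
LCL_R = D₃·R̄ = 0.076 × 23.5000 = 1.7860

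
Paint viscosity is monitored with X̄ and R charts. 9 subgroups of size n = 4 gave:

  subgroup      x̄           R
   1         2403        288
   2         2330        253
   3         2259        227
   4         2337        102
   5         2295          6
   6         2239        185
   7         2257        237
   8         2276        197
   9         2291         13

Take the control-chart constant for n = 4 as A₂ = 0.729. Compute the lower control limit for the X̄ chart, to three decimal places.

2176.408

X̄̄ = (2403 + 2330 + 2259 + 2337 + 2295 + 2239 + 2257 + 2276 + 2291) / 9 = 20687.0000 / 9 = 2298.5556
R̄ = (288 + 253 + 227 + 102 + 6 + 185 + 237 + 197 + 13) / 9 = 1508.0000 / 9 = 167.5556
LCL = X̄̄ − A₂·R̄ = 2298.5556 − 0.729 × 167.5556 = 2176.4076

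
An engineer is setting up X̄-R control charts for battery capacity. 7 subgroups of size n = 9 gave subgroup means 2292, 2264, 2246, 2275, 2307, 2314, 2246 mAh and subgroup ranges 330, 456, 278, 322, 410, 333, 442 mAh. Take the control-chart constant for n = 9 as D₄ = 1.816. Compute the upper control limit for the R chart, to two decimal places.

R̄ = (330 + 456 + 278 + 322 + 410 + 333 + 442) / 7 = 2571.0000 / 7 = 367.2857
UCL_R = D₄·R̄ = 1.816 × 367.2857 = 666.9909

666.99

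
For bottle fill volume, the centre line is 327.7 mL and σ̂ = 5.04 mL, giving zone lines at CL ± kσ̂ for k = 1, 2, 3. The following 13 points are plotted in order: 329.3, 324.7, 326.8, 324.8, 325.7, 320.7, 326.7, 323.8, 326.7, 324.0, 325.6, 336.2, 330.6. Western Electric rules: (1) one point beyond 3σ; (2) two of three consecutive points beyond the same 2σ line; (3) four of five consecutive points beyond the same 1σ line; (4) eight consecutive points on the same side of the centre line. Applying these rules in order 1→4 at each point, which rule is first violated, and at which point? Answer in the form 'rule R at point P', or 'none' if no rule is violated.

Zone of each point (C = within 1σ̂, B = 1σ̂–2σ̂, A = 2σ̂–3σ̂, * = beyond 3σ̂; sign = side of CL): 1:+C, 2:-C, 3:-C, 4:-C, 5:-C, 6:-B, 7:-C, 8:-C, 9:-C, 10:-C, 11:-C, 12:+B, 13:+C
Rule 4 (eight consecutive points on the same side of the centre line) is satisfied at point 9.

rule 4 at point 9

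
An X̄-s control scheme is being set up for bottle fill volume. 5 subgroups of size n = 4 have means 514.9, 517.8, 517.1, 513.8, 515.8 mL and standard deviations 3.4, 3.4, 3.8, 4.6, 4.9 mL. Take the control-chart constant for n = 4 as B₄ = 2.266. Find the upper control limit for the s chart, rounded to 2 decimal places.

s̄ = (3.4 + 3.4 + 3.8 + 4.6 + 4.9) / 5 = 4.0200
UCL_s = B₄·s̄ = 2.266 × 4.0200 = 9.1093

9.11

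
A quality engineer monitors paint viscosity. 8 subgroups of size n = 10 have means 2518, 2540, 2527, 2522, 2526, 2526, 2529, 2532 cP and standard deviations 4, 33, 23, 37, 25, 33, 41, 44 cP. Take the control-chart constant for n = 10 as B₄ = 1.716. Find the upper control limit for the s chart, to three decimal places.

51.480

s̄ = (4 + 33 + 23 + 37 + 25 + 33 + 41 + 44) / 8 = 30.0000
UCL_s = B₄·s̄ = 1.716 × 30.0000 = 51.4800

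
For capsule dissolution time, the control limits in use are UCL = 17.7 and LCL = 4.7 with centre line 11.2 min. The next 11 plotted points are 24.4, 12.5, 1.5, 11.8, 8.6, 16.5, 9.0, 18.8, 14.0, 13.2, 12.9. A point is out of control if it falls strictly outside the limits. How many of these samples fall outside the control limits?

Compare each point to [4.7, 17.7]: sample 1 = 24.4 > UCL; sample 3 = 1.5 < LCL; sample 8 = 18.8 > UCL.

3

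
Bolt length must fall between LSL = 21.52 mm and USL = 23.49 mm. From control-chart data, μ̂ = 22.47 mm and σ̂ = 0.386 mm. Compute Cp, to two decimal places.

0.85

Cp = (USL − LSL) / (6σ̂) = (23.49 − 21.52) / (6 × 0.386) = 1.9700 / 2.3160 = 0.8506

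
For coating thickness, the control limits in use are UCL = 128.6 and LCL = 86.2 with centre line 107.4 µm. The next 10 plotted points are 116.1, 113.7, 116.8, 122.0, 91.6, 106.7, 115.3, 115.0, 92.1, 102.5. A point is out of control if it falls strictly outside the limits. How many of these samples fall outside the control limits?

All 10 points lie within [86.2, 128.6].

0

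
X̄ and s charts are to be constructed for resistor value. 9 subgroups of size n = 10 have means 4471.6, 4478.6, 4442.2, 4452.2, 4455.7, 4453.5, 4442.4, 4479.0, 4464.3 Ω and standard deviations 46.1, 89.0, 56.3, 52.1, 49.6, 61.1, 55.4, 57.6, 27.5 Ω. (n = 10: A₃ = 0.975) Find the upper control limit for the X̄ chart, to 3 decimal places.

4513.537

X̄̄ = (4471.6 + 4478.6 + 4442.2 + 4452.2 + 4455.7 + 4453.5 + 4442.4 + 4479.0 + 4464.3) / 9 = 4459.9444
s̄ = (46.1 + 89.0 + 56.3 + 52.1 + 49.6 + 61.1 + 55.4 + 57.6 + 27.5) / 9 = 54.9667
UCL = X̄̄ + A₃·s̄ = 4459.9444 + 0.975 × 54.9667 = 4513.5369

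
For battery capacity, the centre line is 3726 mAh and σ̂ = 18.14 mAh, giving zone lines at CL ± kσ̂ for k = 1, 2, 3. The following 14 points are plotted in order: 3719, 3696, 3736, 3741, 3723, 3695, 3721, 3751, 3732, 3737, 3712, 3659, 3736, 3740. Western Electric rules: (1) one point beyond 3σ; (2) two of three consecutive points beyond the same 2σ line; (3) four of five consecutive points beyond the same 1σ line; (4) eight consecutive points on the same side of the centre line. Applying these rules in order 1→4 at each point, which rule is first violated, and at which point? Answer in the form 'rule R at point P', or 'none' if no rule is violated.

rule 1 at point 12

Zone of each point (C = within 1σ̂, B = 1σ̂–2σ̂, A = 2σ̂–3σ̂, * = beyond 3σ̂; sign = side of CL): 1:-C, 2:-B, 3:+C, 4:+C, 5:-C, 6:-B, 7:-C, 8:+B, 9:+C, 10:+C, 11:-C, 12:-*, 13:+C, 14:+C
Rule 1 (one point beyond the 3σ limits) is satisfied at point 12.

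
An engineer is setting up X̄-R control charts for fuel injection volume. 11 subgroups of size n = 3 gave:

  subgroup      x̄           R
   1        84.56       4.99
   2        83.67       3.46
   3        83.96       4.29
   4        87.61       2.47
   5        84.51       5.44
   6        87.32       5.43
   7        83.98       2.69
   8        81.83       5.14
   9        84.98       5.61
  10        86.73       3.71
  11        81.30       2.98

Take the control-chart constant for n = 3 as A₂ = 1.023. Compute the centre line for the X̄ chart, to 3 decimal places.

84.586

X̄̄ = (84.56 + 83.67 + 83.96 + 87.61 + 84.51 + 87.32 + 83.98 + 81.83 + 84.98 + 86.73 + 81.30) / 11 = 930.4500 / 11 = 84.5864
CL = X̄̄ = 84.5864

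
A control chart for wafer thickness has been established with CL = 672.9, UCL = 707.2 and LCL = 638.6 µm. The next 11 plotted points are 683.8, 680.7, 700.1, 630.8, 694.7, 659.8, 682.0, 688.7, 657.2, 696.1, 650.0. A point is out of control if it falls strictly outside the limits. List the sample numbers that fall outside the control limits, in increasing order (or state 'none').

Compare each point to [638.6, 707.2]: sample 4 = 630.8 < LCL.

4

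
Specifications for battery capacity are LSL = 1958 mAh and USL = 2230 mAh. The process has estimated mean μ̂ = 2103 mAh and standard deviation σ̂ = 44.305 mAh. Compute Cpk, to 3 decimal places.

0.955

Cpu = (USL − μ̂) / (3σ̂) = (2230 − 2103) / (3 × 44.305) = 0.9555; Cpl = (μ̂ − LSL) / (3σ̂) = (2103 − 1958) / (3 × 44.305) = 1.0909; Cpk = min(Cpu, Cpl) = 0.9555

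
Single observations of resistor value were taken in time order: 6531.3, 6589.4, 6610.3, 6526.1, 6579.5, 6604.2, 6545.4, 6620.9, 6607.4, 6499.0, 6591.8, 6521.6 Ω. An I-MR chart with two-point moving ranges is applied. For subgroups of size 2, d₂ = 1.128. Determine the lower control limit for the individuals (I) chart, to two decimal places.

6409.21

X̄ = (6531.3 + 6589.4 + 6610.3 + 6526.1 + 6579.5 + 6604.2 + 6545.4 + 6620.9 + 6607.4 + 6499.0 + 6591.8 + 6521.6) / 12 = 6568.9083
Moving ranges: 58.1, 20.9, 84.2, 53.4, 24.7, 58.8, 75.5, 13.5, 108.4, 92.8, 70.2; M̄R̄ = 660.5000 / 11 = 60.0455
LCL = X̄ − 3·M̄R̄/d₂ = 6568.9083 − 3 × 60.0455 / 1.128 = 6409.2130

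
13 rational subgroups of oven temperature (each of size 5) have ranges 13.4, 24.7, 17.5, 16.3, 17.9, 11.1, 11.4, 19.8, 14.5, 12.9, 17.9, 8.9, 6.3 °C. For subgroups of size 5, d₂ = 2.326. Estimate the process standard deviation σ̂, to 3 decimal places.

R̄ = (13.4 + 24.7 + 17.5 + 16.3 + 17.9 + 11.1 + 11.4 + 19.8 + 14.5 + 12.9 + 17.9 + 8.9 + 6.3) / 13 = 14.8154
σ̂ = R̄ / d₂ = 14.8154 / 2.326 = 6.3695

6.369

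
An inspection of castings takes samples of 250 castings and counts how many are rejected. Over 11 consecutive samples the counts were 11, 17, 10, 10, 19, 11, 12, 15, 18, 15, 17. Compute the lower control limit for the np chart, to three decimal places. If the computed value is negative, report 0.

p̄ = Σdᵢ / (k·n) = 155 / (11 × 250) = 0.05636
LCL = np̄ − 3·√(np̄(1−p̄)) = 14.0909 − 3 × 3.6465 = 3.1515

3.152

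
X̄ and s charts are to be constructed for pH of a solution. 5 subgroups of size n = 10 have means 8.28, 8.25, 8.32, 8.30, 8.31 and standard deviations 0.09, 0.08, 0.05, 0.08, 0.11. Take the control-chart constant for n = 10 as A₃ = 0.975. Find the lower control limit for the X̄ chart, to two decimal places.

X̄̄ = (8.28 + 8.25 + 8.32 + 8.30 + 8.31) / 5 = 8.2920
s̄ = (0.09 + 0.08 + 0.05 + 0.08 + 0.11) / 5 = 0.0820
LCL = X̄̄ − A₃·s̄ = 8.2920 − 0.975 × 0.0820 = 8.2120

8.21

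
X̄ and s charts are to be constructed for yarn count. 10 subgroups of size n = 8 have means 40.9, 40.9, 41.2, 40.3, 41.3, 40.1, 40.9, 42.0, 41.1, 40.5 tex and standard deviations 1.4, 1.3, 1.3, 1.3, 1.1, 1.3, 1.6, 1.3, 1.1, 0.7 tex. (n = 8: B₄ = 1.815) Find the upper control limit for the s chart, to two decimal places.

s̄ = (1.4 + 1.3 + 1.3 + 1.3 + 1.1 + 1.3 + 1.6 + 1.3 + 1.1 + 0.7) / 10 = 1.2400
UCL_s = B₄·s̄ = 1.815 × 1.2400 = 2.2506

2.25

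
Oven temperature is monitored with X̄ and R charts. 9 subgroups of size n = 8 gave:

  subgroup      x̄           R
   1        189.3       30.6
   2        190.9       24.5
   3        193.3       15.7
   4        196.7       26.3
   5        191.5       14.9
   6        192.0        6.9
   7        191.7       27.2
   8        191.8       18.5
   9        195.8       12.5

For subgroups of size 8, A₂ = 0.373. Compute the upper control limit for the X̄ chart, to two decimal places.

199.90

X̄̄ = (189.3 + 190.9 + 193.3 + 196.7 + 191.5 + 192.0 + 191.7 + 191.8 + 195.8) / 9 = 1733.0000 / 9 = 192.5556
R̄ = (30.6 + 24.5 + 15.7 + 26.3 + 14.9 + 6.9 + 27.2 + 18.5 + 12.5) / 9 = 177.1000 / 9 = 19.6778
UCL = X̄̄ + A₂·R̄ = 192.5556 + 0.373 × 19.6778 = 199.8954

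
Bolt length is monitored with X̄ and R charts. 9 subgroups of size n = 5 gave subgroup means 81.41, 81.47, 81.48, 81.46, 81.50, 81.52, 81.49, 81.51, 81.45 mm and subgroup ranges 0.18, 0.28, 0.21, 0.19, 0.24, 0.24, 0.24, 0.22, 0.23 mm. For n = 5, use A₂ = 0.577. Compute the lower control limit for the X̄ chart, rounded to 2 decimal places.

81.35

X̄̄ = (81.41 + 81.47 + 81.48 + 81.46 + 81.50 + 81.52 + 81.49 + 81.51 + 81.45) / 9 = 733.2900 / 9 = 81.4767
R̄ = (0.18 + 0.28 + 0.21 + 0.19 + 0.24 + 0.24 + 0.24 + 0.22 + 0.23) / 9 = 2.0300 / 9 = 0.2256
LCL = X̄̄ − A₂·R̄ = 81.4767 − 0.577 × 0.2256 = 81.3465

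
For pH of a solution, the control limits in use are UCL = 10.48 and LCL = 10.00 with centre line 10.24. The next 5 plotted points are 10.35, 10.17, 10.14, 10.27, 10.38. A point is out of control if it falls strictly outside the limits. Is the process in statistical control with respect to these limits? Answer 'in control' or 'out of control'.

in control

All 5 points lie within [10.00, 10.48].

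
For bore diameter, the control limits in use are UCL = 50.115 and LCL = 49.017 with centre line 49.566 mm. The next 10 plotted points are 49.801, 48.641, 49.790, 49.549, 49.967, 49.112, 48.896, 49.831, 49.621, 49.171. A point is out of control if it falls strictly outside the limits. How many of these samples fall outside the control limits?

2

Compare each point to [49.017, 50.115]: sample 2 = 48.641 < LCL; sample 7 = 48.896 < LCL.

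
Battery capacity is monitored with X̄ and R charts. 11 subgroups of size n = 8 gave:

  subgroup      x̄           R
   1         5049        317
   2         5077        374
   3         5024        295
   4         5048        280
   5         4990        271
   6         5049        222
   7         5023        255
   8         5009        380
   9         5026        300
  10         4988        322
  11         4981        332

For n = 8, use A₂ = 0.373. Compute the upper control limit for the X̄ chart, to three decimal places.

5137.528

X̄̄ = (5049 + 5077 + 5024 + 5048 + 4990 + 5049 + 5023 + 5009 + 5026 + 4988 + 4981) / 11 = 55264.0000 / 11 = 5024.0000
R̄ = (317 + 374 + 295 + 280 + 271 + 222 + 255 + 380 + 300 + 322 + 332) / 11 = 3348.0000 / 11 = 304.3636
UCL = X̄̄ + A₂·R̄ = 5024.0000 + 0.373 × 304.3636 = 5137.5276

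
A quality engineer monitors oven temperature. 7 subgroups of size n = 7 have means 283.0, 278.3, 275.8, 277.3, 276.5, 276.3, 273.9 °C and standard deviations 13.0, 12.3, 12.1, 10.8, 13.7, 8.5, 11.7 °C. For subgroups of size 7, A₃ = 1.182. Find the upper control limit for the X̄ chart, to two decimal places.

291.16

X̄̄ = (283.0 + 278.3 + 275.8 + 277.3 + 276.5 + 276.3 + 273.9) / 7 = 277.3000
s̄ = (13.0 + 12.3 + 12.1 + 10.8 + 13.7 + 8.5 + 11.7) / 7 = 11.7286
UCL = X̄̄ + A₃·s̄ = 277.3000 + 1.182 × 11.7286 = 291.1632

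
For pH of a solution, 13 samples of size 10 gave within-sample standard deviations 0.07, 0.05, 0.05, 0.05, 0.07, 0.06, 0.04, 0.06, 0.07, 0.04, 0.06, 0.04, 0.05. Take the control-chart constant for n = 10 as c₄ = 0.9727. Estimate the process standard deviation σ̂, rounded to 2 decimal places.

s̄ = (0.07 + 0.05 + 0.05 + 0.05 + 0.07 + 0.06 + 0.04 + 0.06 + 0.07 + 0.04 + 0.06 + 0.04 + 0.05) / 13 = 0.0546
σ̂ = s̄ / c₄ = 0.0546 / 0.9727 = 0.0561

0.06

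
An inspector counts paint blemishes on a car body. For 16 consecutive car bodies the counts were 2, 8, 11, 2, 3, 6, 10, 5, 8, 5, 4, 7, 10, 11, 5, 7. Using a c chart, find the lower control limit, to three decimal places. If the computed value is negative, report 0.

c̄ = (2 + 8 + 11 + 2 + 3 + 6 + 10 + 5 + 8 + 5 + 4 + 7 + 10 + 11 + 5 + 7) / 16 = 104 / 16 = 6.5000
LCL = c̄ − 3√c̄ = 6.5000 − 3 × 2.5495 = -1.1485 → 0 (cannot be negative)

0.000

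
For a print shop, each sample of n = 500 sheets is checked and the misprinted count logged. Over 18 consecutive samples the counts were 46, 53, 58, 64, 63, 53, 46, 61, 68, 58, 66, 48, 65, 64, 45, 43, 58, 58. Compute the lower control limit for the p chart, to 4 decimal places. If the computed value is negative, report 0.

0.0705

p̄ = Σdᵢ / (k·n) = 1017 / (18 × 500) = 0.11300
LCL = p̄ − 3·√(p̄(1−p̄)/n) = 0.11300 − 3 × 0.01416 = 0.07052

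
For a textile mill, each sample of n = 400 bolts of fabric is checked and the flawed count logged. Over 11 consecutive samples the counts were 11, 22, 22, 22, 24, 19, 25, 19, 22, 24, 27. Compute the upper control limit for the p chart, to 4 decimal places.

p̄ = Σdᵢ / (k·n) = 237 / (11 × 400) = 0.05386
UCL = p̄ + 3·√(p̄(1−p̄)/n) = 0.05386 + 3 × √(0.05386×0.94614/400) = 0.05386 + 3 × 0.01129 = 0.08773

0.0877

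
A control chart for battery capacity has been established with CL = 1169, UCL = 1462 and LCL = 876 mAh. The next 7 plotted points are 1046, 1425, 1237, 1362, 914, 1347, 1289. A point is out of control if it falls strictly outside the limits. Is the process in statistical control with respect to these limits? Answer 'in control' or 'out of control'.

All 7 points lie within [876, 1462].

in control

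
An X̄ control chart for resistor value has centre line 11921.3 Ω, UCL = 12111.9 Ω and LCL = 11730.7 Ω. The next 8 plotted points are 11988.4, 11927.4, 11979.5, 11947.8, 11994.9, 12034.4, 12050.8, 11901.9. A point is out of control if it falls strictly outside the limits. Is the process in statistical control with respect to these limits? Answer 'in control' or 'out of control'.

in control

All 8 points lie within [11730.7, 12111.9].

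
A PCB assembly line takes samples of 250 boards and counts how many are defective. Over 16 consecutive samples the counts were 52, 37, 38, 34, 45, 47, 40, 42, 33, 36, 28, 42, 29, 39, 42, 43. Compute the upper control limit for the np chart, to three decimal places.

56.433

p̄ = Σdᵢ / (k·n) = 627 / (16 × 250) = 0.15675
UCL = np̄ + 3·√(np̄(1−p̄)) = 39.1875 + 3 × √(39.1875×0.84325) = 39.1875 + 3 × 5.7485 = 56.4329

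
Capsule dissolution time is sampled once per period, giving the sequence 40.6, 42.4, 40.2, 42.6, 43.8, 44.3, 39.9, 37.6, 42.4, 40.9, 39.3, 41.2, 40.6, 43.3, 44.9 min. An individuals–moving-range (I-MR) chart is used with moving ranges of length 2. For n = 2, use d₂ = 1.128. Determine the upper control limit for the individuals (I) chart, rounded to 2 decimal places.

47.20

X̄ = (40.6 + 42.4 + 40.2 + 42.6 + 43.8 + 44.3 + 39.9 + 37.6 + 42.4 + 40.9 + 39.3 + 41.2 + 40.6 + 43.3 + 44.9) / 15 = 41.6000
Moving ranges: 1.8, 2.2, 2.4, 1.2, 0.5, 4.4, 2.3, 4.8, 1.5, 1.6, 1.9, 0.6, 2.7, 1.6; M̄R̄ = 29.5000 / 14 = 2.1071
UCL = X̄ + 3·M̄R̄/d₂ = 41.6000 + 3 × 2.1071 / 1.128 = 47.2041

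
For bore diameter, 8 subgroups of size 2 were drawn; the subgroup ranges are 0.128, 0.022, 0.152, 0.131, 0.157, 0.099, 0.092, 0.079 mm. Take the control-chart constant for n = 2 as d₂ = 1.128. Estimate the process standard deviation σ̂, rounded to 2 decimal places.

0.10

R̄ = (0.128 + 0.022 + 0.152 + 0.131 + 0.157 + 0.099 + 0.092 + 0.079) / 8 = 0.1075
σ̂ = R̄ / d₂ = 0.1075 / 1.128 = 0.0953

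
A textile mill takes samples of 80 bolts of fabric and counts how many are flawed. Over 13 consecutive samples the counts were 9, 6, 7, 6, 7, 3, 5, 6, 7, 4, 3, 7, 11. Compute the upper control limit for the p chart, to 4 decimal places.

0.1678

p̄ = Σdᵢ / (k·n) = 81 / (13 × 80) = 0.07788
UCL = p̄ + 3·√(p̄(1−p̄)/n) = 0.07788 + 3 × √(0.07788×0.92212/80) = 0.07788 + 3 × 0.02996 = 0.16777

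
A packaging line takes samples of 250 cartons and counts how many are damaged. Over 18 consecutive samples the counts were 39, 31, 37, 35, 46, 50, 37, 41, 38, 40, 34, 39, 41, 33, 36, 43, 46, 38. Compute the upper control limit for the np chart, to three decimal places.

56.343

p̄ = Σdᵢ / (k·n) = 704 / (18 × 250) = 0.15644
UCL = np̄ + 3·√(np̄(1−p̄)) = 39.1111 + 3 × √(39.1111×0.84356) = 39.1111 + 3 × 5.7439 = 56.3428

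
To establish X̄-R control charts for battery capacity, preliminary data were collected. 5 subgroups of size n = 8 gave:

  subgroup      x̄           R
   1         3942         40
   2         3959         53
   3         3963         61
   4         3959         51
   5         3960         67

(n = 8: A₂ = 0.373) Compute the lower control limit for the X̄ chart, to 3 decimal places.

X̄̄ = (3942 + 3959 + 3963 + 3959 + 3960) / 5 = 19783.0000 / 5 = 3956.6000
R̄ = (40 + 53 + 61 + 51 + 67) / 5 = 272.0000 / 5 = 54.4000
LCL = X̄̄ − A₂·R̄ = 3956.6000 − 0.373 × 54.4000 = 3936.3088

3936.309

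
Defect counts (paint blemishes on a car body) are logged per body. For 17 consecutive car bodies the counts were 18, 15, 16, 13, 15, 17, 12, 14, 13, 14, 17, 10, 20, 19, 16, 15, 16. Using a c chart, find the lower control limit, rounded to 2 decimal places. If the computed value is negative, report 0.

c̄ = (18 + 15 + 16 + 13 + 15 + 17 + 12 + 14 + 13 + 14 + 17 + 10 + 20 + 19 + 16 + 15 + 16) / 17 = 260 / 17 = 15.2941
LCL = c̄ − 3√c̄ = 15.2941 − 3 × 3.9108 = 3.5618

3.56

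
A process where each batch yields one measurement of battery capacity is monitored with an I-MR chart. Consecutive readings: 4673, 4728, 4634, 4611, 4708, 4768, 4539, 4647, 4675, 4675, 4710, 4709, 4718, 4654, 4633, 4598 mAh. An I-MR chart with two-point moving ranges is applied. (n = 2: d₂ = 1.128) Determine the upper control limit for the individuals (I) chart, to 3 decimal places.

4819.805

X̄ = (4673 + 4728 + 4634 + 4611 + 4708 + 4768 + 4539 + 4647 + 4675 + 4675 + 4710 + 4709 + 4718 + 4654 + 4633 + 4598) / 16 = 4667.5000
Moving ranges: 55, 94, 23, 97, 60, 229, 108, 28, 0, 35, 1, 9, 64, 21, 35; M̄R̄ = 859.0000 / 15 = 57.2667
UCL = X̄ + 3·M̄R̄/d₂ = 4667.5000 + 3 × 57.2667 / 1.128 = 4819.8050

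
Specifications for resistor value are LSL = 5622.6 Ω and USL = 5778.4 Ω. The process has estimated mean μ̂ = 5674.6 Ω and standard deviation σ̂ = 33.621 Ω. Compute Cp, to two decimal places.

Cp = (USL − LSL) / (6σ̂) = (5778.4 − 5622.6) / (6 × 33.621) = 155.8000 / 201.7260 = 0.7723

0.77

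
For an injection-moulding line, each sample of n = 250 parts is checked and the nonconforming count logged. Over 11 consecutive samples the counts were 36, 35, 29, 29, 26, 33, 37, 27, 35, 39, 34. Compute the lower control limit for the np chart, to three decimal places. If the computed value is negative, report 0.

p̄ = Σdᵢ / (k·n) = 360 / (11 × 250) = 0.13091
LCL = np̄ − 3·√(np̄(1−p̄)) = 32.7273 − 3 × 5.3332 = 16.7277

16.728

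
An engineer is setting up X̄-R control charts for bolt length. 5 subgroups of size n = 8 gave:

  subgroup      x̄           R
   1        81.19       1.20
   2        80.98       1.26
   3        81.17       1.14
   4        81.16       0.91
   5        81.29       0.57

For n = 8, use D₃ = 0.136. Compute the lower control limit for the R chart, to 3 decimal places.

0.138

R̄ = (1.20 + 1.26 + 1.14 + 0.91 + 0.57) / 5 = 5.0800 / 5 = 1.0160
LCL_R = D₃·R̄ = 0.136 × 1.0160 = 0.1382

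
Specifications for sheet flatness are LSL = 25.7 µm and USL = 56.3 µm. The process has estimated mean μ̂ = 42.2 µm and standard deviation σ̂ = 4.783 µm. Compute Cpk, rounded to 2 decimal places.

0.98

Cpu = (USL − μ̂) / (3σ̂) = (56.3 − 42.2) / (3 × 4.783) = 0.9826; Cpl = (μ̂ − LSL) / (3σ̂) = (42.2 − 25.7) / (3 × 4.783) = 1.1499; Cpk = min(Cpu, Cpl) = 0.9826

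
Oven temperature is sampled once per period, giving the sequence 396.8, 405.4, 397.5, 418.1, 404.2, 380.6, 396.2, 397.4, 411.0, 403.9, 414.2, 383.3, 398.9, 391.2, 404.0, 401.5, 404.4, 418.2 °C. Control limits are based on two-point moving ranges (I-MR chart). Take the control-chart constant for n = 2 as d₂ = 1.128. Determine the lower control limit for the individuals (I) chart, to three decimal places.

X̄ = (396.8 + 405.4 + 397.5 + 418.1 + 404.2 + 380.6 + 396.2 + 397.4 + 411.0 + 403.9 + 414.2 + 383.3 + 398.9 + 391.2 + 404.0 + 401.5 + 404.4 + 418.2) / 18 = 401.4889
Moving ranges: 8.6, 7.9, 20.6, 13.9, 23.6, 15.6, 1.2, 13.6, 7.1, 10.3, 30.9, 15.6, 7.7, 12.8, 2.5, 2.9, 13.8; M̄R̄ = 208.6000 / 17 = 12.2706
LCL = X̄ − 3·M̄R̄/d₂ = 401.4889 − 3 × 12.2706 / 1.128 = 368.8543

368.854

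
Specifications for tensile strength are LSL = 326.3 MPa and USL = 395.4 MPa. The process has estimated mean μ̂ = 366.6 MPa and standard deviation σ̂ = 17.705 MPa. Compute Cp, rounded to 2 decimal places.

Cp = (USL − LSL) / (6σ̂) = (395.4 − 326.3) / (6 × 17.705) = 69.1000 / 106.2300 = 0.6505

0.65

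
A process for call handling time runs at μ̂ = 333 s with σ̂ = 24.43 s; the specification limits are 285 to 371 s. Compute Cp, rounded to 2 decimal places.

Cp = (USL − LSL) / (6σ̂) = (371 − 285) / (6 × 24.43) = 86.0000 / 146.5800 = 0.5867

0.59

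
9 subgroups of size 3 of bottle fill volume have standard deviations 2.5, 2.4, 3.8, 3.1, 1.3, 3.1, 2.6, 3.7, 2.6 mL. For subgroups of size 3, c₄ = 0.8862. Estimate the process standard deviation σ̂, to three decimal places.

s̄ = (2.5 + 2.4 + 3.8 + 3.1 + 1.3 + 3.1 + 2.6 + 3.7 + 2.6) / 9 = 2.7889
σ̂ = s̄ / c₄ = 2.7889 / 0.8862 = 3.1470

3.147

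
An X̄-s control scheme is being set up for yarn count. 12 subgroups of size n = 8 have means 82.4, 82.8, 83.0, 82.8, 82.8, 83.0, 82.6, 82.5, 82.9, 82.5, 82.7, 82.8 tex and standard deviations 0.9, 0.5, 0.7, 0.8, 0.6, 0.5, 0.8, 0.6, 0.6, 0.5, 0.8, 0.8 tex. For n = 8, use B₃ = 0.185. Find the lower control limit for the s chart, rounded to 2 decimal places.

0.12

s̄ = (0.9 + 0.5 + 0.7 + 0.8 + 0.6 + 0.5 + 0.8 + 0.6 + 0.6 + 0.5 + 0.8 + 0.8) / 12 = 0.6750
LCL_s = B₃·s̄ = 0.185 × 0.6750 = 0.1249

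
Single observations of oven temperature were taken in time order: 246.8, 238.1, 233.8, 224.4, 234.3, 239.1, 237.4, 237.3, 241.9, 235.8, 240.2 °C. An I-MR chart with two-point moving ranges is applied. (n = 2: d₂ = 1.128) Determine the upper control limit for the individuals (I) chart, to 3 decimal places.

251.553

X̄ = (246.8 + 238.1 + 233.8 + 224.4 + 234.3 + 239.1 + 237.4 + 237.3 + 241.9 + 235.8 + 240.2) / 11 = 237.1909
Moving ranges: 8.7, 4.3, 9.4, 9.9, 4.8, 1.7, 0.1, 4.6, 6.1, 4.4; M̄R̄ = 54.0000 / 10 = 5.4000
UCL = X̄ + 3·M̄R̄/d₂ = 237.1909 + 3 × 5.4000 / 1.128 = 251.5526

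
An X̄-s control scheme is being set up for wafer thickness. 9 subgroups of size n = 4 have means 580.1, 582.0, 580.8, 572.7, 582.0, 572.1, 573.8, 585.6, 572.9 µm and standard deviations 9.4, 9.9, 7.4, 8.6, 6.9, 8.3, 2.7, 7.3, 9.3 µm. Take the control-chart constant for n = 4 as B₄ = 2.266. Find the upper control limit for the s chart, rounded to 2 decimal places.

s̄ = (9.4 + 9.9 + 7.4 + 8.6 + 6.9 + 8.3 + 2.7 + 7.3 + 9.3) / 9 = 7.7556
UCL_s = B₄·s̄ = 2.266 × 7.7556 = 17.5741

17.57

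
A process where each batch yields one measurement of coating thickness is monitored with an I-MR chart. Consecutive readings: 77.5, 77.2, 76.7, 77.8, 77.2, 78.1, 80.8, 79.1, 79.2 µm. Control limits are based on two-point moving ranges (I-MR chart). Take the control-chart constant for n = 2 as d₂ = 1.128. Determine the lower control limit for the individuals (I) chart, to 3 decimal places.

X̄ = (77.5 + 77.2 + 76.7 + 77.8 + 77.2 + 78.1 + 80.8 + 79.1 + 79.2) / 9 = 78.1778
Moving ranges: 0.3, 0.5, 1.1, 0.6, 0.9, 2.7, 1.7, 0.1; M̄R̄ = 7.9000 / 8 = 0.9875
LCL = X̄ − 3·M̄R̄/d₂ = 78.1778 − 3 × 0.9875 / 1.128 = 75.5514

75.551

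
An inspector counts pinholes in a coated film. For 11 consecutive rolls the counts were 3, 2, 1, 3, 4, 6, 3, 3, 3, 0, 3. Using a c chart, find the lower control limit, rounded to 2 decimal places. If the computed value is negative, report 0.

c̄ = (3 + 2 + 1 + 3 + 4 + 6 + 3 + 3 + 3 + 0 + 3) / 11 = 31 / 11 = 2.8182
LCL = c̄ − 3√c̄ = 2.8182 − 3 × 1.6787 = -2.2181 → 0 (cannot be negative)

0.00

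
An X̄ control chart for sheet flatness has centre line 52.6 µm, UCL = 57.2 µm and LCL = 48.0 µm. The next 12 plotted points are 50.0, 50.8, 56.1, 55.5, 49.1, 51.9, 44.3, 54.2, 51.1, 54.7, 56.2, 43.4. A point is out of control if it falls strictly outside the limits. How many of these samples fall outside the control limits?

Compare each point to [48.0, 57.2]: sample 7 = 44.3 < LCL; sample 12 = 43.4 < LCL.

2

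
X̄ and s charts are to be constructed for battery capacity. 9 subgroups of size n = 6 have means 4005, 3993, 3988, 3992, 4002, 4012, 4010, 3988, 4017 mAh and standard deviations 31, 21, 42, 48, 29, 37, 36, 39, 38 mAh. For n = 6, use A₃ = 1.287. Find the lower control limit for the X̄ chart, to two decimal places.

3954.87

X̄̄ = (4005 + 3993 + 3988 + 3992 + 4002 + 4012 + 4010 + 3988 + 4017) / 9 = 4000.7778
s̄ = (31 + 21 + 42 + 48 + 29 + 37 + 36 + 39 + 38) / 9 = 35.6667
LCL = X̄̄ − A₃·s̄ = 4000.7778 − 1.287 × 35.6667 = 3954.8748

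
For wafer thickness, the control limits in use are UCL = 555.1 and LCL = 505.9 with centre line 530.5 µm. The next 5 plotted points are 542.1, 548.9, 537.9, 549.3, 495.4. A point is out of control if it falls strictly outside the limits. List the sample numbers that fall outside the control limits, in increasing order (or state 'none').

5

Compare each point to [505.9, 555.1]: sample 5 = 495.4 < LCL.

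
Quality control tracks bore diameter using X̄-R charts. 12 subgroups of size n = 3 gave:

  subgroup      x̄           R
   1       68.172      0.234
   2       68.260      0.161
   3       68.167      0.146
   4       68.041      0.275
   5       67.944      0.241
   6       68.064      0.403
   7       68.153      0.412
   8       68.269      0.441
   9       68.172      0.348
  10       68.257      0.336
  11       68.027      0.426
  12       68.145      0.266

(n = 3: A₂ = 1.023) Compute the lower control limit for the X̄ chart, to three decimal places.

67.825

X̄̄ = (68.172 + 68.260 + 68.167 + 68.041 + 67.944 + 68.064 + 68.153 + 68.269 + 68.172 + 68.257 + 68.027 + 68.145) / 12 = 817.6710 / 12 = 68.1393
R̄ = (0.234 + 0.161 + 0.146 + 0.275 + 0.241 + 0.403 + 0.412 + 0.441 + 0.348 + 0.336 + 0.426 + 0.266) / 12 = 3.6890 / 12 = 0.3074
LCL = X̄̄ − A₂·R̄ = 68.1393 − 1.023 × 0.3074 = 67.8248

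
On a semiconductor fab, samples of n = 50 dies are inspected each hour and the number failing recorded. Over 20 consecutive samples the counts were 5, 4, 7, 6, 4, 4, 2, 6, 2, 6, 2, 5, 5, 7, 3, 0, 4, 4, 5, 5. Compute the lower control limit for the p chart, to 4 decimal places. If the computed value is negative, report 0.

p̄ = Σdᵢ / (k·n) = 86 / (20 × 50) = 0.08600
LCL = p̄ − 3·√(p̄(1−p̄)/n) = 0.08600 − 3 × 0.03965 = -0.03295 → 0 (negative, so LCL = 0)

0.0000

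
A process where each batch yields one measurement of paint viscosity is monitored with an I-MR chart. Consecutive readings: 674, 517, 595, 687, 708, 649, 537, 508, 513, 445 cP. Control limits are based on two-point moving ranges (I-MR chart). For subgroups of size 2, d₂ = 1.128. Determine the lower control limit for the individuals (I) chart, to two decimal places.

399.79

X̄ = (674 + 517 + 595 + 687 + 708 + 649 + 537 + 508 + 513 + 445) / 10 = 583.3000
Moving ranges: 157, 78, 92, 21, 59, 112, 29, 5, 68; M̄R̄ = 621.0000 / 9 = 69.0000
LCL = X̄ − 3·M̄R̄/d₂ = 583.3000 − 3 × 69.0000 / 1.128 = 399.7894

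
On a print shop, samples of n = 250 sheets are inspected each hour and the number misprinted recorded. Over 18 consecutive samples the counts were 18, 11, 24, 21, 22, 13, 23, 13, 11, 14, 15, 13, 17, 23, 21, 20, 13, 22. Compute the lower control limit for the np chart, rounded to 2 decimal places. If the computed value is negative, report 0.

p̄ = Σdᵢ / (k·n) = 314 / (18 × 250) = 0.06978
LCL = np̄ − 3·√(np̄(1−p̄)) = 17.4444 − 3 × 4.0283 = 5.3595

5.36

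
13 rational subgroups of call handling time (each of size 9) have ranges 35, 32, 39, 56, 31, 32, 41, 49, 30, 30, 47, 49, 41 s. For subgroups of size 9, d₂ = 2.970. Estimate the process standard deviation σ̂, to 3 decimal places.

13.261

R̄ = (35 + 32 + 39 + 56 + 31 + 32 + 41 + 49 + 30 + 30 + 47 + 49 + 41) / 13 = 39.3846
σ̂ = R̄ / d₂ = 39.3846 / 2.970 = 13.2608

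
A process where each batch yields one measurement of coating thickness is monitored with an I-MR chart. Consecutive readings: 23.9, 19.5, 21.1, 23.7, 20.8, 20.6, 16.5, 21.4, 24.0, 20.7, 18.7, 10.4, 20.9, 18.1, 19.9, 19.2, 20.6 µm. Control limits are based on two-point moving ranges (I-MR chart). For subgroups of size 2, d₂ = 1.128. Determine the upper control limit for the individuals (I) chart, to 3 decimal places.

X̄ = (23.9 + 19.5 + 21.1 + 23.7 + 20.8 + 20.6 + 16.5 + 21.4 + 24.0 + 20.7 + 18.7 + 10.4 + 20.9 + 18.1 + 19.9 + 19.2 + 20.6) / 17 = 20.0000
Moving ranges: 4.4, 1.6, 2.6, 2.9, 0.2, 4.1, 4.9, 2.6, 3.3, 2.0, 8.3, 10.5, 2.8, 1.8, 0.7, 1.4; M̄R̄ = 54.1000 / 16 = 3.3813
UCL = X̄ + 3·M̄R̄/d₂ = 20.0000 + 3 × 3.3813 / 1.128 = 28.9927

28.993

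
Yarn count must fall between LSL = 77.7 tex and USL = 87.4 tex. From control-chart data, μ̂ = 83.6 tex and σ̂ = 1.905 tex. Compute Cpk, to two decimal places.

0.66

Cpu = (USL − μ̂) / (3σ̂) = (87.4 − 83.6) / (3 × 1.905) = 0.6649; Cpl = (μ̂ − LSL) / (3σ̂) = (83.6 − 77.7) / (3 × 1.905) = 1.0324; Cpk = min(Cpu, Cpl) = 0.6649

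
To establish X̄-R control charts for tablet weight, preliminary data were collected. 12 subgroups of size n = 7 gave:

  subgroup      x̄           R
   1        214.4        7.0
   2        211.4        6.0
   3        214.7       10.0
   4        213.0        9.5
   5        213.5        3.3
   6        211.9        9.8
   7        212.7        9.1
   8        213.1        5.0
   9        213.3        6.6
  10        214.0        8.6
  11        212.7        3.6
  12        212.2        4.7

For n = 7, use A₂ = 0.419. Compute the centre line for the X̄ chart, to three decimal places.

X̄̄ = (214.4 + 211.4 + 214.7 + 213.0 + 213.5 + 211.9 + 212.7 + 213.1 + 213.3 + 214.0 + 212.7 + 212.2) / 12 = 2556.9000 / 12 = 213.0750
CL = X̄̄ = 213.0750

213.075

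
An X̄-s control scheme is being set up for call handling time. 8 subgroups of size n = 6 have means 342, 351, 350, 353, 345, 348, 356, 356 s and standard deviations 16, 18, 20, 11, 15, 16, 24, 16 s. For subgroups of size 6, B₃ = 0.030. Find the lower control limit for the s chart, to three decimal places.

0.510

s̄ = (16 + 18 + 20 + 11 + 15 + 16 + 24 + 16) / 8 = 17.0000
LCL_s = B₃·s̄ = 0.030 × 17.0000 = 0.5100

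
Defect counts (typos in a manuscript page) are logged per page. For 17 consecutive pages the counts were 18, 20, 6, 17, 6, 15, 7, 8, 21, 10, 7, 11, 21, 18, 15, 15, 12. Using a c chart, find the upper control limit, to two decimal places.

c̄ = (18 + 20 + 6 + 17 + 6 + 15 + 7 + 8 + 21 + 10 + 7 + 11 + 21 + 18 + 15 + 15 + 12) / 17 = 227 / 17 = 13.3529
UCL = c̄ + 3√c̄ = 13.3529 + 3 × √13.3529 = 13.3529 + 3 × 3.6542 = 24.3154

24.32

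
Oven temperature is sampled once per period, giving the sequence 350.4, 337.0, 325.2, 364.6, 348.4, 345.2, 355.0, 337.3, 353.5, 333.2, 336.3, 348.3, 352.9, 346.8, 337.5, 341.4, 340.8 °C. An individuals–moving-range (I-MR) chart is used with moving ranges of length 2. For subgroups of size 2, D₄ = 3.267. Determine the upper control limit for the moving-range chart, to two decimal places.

Moving ranges: 13.4, 11.8, 39.4, 16.2, 3.2, 9.8, 17.7, 16.2, 20.3, 3.1, 12.0, 4.6, 6.1, 9.3, 3.9, 0.6; M̄R̄ = 187.6000 / 16 = 11.7250
UCL_MR = D₄·M̄R̄ = 3.267 × 11.7250 = 38.3056

38.31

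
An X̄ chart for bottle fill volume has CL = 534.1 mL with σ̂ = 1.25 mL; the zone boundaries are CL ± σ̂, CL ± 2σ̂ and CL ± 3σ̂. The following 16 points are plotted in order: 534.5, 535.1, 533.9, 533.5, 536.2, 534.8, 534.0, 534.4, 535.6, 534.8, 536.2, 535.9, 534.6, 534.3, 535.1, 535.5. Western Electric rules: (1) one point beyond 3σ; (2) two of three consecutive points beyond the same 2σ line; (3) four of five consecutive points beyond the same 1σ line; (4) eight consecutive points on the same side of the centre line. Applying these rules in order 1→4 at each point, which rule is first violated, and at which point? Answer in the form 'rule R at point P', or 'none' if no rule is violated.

rule 4 at point 15

Zone of each point (C = within 1σ̂, B = 1σ̂–2σ̂, A = 2σ̂–3σ̂, * = beyond 3σ̂; sign = side of CL): 1:+C, 2:+C, 3:-C, 4:-C, 5:+B, 6:+C, 7:-C, 8:+C, 9:+B, 10:+C, 11:+B, 12:+B, 13:+C, 14:+C, 15:+C, 16:+B
Rule 4 (eight consecutive points on the same side of the centre line) is satisfied at point 15.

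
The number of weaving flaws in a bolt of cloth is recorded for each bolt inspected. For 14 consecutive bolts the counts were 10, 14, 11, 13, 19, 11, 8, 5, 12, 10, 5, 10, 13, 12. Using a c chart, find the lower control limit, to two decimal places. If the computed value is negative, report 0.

1.01

c̄ = (10 + 14 + 11 + 13 + 19 + 11 + 8 + 5 + 12 + 10 + 5 + 10 + 13 + 12) / 14 = 153 / 14 = 10.9286
LCL = c̄ − 3√c̄ = 10.9286 − 3 × 3.3058 = 1.0111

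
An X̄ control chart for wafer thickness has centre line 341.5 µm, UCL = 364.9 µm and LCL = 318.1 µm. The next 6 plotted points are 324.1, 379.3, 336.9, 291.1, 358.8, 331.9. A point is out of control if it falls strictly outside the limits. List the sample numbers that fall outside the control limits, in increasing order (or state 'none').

2, 4

Compare each point to [318.1, 364.9]: sample 2 = 379.3 > UCL; sample 4 = 291.1 < LCL.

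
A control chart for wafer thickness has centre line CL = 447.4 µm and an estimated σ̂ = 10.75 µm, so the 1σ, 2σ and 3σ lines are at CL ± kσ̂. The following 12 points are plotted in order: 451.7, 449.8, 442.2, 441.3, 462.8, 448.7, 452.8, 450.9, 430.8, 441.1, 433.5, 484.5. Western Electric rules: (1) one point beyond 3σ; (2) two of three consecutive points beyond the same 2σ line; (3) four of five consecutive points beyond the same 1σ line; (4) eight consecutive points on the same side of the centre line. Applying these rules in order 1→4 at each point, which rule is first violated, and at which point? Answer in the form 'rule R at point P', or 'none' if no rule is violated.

Zone of each point (C = within 1σ̂, B = 1σ̂–2σ̂, A = 2σ̂–3σ̂, * = beyond 3σ̂; sign = side of CL): 1:+C, 2:+C, 3:-C, 4:-C, 5:+B, 6:+C, 7:+C, 8:+C, 9:-B, 10:-C, 11:-B, 12:+*
Rule 1 (one point beyond the 3σ limits) is satisfied at point 12.

rule 1 at point 12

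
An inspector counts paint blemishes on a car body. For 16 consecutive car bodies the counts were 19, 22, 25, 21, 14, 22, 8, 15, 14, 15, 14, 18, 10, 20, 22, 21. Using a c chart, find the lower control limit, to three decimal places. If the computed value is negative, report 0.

c̄ = (19 + 22 + 25 + 21 + 14 + 22 + 8 + 15 + 14 + 15 + 14 + 18 + 10 + 20 + 22 + 21) / 16 = 280 / 16 = 17.5000
LCL = c̄ − 3√c̄ = 17.5000 − 3 × 4.1833 = 4.9501

4.950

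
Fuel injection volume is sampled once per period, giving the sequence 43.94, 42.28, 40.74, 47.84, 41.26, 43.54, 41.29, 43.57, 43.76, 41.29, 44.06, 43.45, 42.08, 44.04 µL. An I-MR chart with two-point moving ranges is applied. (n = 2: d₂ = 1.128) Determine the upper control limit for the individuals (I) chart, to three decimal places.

49.845

X̄ = (43.94 + 42.28 + 40.74 + 47.84 + 41.26 + 43.54 + 41.29 + 43.57 + 43.76 + 41.29 + 44.06 + 43.45 + 42.08 + 44.04) / 14 = 43.0814
Moving ranges: 1.66, 1.54, 7.10, 6.58, 2.28, 2.25, 2.28, 0.19, 2.47, 2.77, 0.61, 1.37, 1.96; M̄R̄ = 33.0600 / 13 = 2.5431
UCL = X̄ + 3·M̄R̄/d₂ = 43.0814 + 3 × 2.5431 / 1.128 = 49.8449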